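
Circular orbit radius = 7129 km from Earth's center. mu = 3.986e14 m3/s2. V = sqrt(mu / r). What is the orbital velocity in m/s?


V = sqrt(3.986e14 / 7129000) = 7477 m/s

7477 m/s


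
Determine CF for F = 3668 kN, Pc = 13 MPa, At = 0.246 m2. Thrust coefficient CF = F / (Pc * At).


CF = 3668000 / (13e6 * 0.246) = 1.15

1.15


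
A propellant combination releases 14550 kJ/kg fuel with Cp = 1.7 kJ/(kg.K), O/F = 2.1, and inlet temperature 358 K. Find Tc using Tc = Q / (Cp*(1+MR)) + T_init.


Tc = 14550 / (1.7 * (1 + 2.1)) + 358 = 3119 K

3119 K


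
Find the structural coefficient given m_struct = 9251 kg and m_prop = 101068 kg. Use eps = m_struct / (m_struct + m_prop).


eps = 9251 / (9251 + 101068) = 0.0839

0.0839


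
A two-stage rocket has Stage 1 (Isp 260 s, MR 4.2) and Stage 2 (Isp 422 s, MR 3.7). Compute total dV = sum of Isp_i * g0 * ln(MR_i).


dV1 = 260 * 9.81 * ln(4.2) = 3660.3 m/s
dV2 = 422 * 9.81 * ln(3.7) = 5416.3 m/s
Total dV = 3660.3 + 5416.3 = 9076.6 m/s ~ 9077 m/s

9077 m/s


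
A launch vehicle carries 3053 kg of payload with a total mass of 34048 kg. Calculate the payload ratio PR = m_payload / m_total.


PR = 3053 / 34048 = 0.0897

0.0897


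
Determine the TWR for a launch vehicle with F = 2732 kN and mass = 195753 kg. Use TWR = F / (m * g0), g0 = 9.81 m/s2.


TWR = 2732000 / (195753 * 9.81) = 1.42

1.42


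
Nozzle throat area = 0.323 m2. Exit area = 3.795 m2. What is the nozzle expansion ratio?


AR = 3.795 / 0.323 = 11.7

11.7


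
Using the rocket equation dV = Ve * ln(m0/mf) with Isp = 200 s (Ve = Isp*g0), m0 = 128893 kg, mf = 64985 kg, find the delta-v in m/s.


Ve = 200 * 9.81 = 1962.0 m/s
dV = 1962.0 * ln(128893/64985) = 1344 m/s

1344 m/s


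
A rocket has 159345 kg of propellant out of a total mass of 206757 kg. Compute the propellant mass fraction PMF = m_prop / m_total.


PMF = 159345 / 206757 = 0.771

0.771


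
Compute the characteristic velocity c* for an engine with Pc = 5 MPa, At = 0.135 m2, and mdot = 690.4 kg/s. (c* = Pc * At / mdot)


c* = 5e6 * 0.135 / 690.4 = 978 m/s

978 m/s


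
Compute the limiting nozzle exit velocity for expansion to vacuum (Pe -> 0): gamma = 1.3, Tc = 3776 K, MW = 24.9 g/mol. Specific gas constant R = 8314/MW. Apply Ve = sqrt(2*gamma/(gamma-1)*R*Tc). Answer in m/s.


R = 8314 / 24.9 = 333.9 J/(kg.K)
Ve = sqrt(2 * 1.3 / (1.3 - 1) * 333.9 * 3776) = 3306 m/s

3306 m/s


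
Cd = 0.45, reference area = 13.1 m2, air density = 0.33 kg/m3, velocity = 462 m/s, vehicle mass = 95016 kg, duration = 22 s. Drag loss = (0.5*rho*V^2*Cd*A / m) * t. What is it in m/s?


D = 0.5 * 0.33 * 462^2 * 0.45 * 13.1 = 207611.64 N
a = 207611.64 / 95016 = 2.185 m/s2
dV = 2.185 * 22 = 48.1 m/s

48.1 m/s


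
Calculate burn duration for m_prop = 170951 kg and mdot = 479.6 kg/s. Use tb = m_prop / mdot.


tb = 170951 / 479.6 = 356.4 s

356.4 s


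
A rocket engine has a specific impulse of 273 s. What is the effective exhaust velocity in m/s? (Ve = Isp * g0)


Ve = Isp * g0 = 273 * 9.81 = 2678.1 m/s

2678.1 m/s


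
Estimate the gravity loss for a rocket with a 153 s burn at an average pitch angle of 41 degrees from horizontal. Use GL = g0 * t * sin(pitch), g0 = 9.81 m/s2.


GL = 9.81 * 153 * sin(41 deg) = 985 m/s

985 m/s


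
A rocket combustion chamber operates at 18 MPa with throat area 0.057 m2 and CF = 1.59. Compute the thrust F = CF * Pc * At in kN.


F = 1.59 * 18e6 * 0.057 = 1.6313e+06 N = 1631.3 kN

1631.3 kN


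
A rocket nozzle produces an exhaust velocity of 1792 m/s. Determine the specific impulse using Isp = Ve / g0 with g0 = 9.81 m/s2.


Isp = Ve / g0 = 1792 / 9.81 = 182.7 s

182.7 s


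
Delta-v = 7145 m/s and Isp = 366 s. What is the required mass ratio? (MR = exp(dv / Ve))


Ve = 366 * 9.81 = 3590.46 m/s
MR = exp(7145 / 3590.46) = 7.316

7.316


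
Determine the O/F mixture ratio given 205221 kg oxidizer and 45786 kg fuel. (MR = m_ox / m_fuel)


MR = 205221 / 45786 = 4.48

4.48


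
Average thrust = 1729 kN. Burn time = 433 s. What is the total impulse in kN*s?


It = 1729 * 433 = 748657 kN*s

748657 kN*s


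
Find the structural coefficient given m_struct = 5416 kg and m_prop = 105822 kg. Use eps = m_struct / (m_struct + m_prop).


eps = 5416 / (5416 + 105822) = 0.0487

0.0487


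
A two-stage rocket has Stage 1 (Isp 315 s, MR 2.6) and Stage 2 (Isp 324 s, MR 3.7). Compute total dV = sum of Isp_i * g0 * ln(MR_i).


dV1 = 315 * 9.81 * ln(2.6) = 2952.7 m/s
dV2 = 324 * 9.81 * ln(3.7) = 4158.5 m/s
Total dV = 2952.7 + 4158.5 = 7111.2 m/s ~ 7111 m/s

7111 m/s


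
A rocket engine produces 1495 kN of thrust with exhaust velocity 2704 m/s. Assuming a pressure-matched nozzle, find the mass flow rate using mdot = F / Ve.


mdot = F / Ve = 1495000 / 2704 = 552.9 kg/s

552.9 kg/s


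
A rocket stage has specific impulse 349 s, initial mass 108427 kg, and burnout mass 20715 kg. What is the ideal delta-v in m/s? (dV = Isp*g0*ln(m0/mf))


Ve = 349 * 9.81 = 3423.69 m/s
dV = 3423.69 * ln(108427/20715) = 5667 m/s

5667 m/s


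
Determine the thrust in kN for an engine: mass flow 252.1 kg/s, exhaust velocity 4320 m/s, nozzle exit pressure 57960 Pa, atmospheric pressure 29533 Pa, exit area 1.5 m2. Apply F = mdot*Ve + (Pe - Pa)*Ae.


F = 252.1 * 4320 + (57960 - 29533) * 1.5 = 1.1317e+06 N = 1131.7 kN

1131.7 kN


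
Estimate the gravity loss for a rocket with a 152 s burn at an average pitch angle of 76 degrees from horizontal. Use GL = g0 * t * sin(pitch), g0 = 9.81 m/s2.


GL = 9.81 * 152 * sin(76 deg) = 1447 m/s

1447 m/s


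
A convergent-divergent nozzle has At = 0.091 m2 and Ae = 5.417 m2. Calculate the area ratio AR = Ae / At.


AR = 5.417 / 0.091 = 59.5

59.5


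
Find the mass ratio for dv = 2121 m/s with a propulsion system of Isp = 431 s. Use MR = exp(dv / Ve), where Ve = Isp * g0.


Ve = 431 * 9.81 = 4228.11 m/s
MR = exp(2121 / 4228.11) = 1.651

1.651


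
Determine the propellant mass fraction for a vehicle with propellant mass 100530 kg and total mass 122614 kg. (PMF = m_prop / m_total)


PMF = 100530 / 122614 = 0.82

0.82


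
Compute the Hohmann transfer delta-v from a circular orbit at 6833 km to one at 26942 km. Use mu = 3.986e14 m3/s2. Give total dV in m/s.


V1 = sqrt(mu/r1) = 7637.71 m/s
dV1 = V1*(sqrt(2*r2/(r1+r2)) - 1) = 2009.36 m/s
V2 = sqrt(mu/r2) = 3846.39 m/s
dV2 = V2*(1 - sqrt(2*r1/(r1+r2))) = 1399.72 m/s
Total dV = 3409 m/s

3409 m/s


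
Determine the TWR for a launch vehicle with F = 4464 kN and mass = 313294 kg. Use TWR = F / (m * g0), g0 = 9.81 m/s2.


TWR = 4464000 / (313294 * 9.81) = 1.45

1.45


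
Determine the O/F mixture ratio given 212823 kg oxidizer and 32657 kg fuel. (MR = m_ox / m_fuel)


MR = 212823 / 32657 = 6.52

6.52


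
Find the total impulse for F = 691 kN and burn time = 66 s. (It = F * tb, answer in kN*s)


It = 691 * 66 = 45606 kN*s

45606 kN*s


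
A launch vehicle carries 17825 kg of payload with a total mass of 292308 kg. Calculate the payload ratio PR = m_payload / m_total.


PR = 17825 / 292308 = 0.061

0.061


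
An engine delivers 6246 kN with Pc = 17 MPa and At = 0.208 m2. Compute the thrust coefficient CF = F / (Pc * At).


CF = 6246000 / (17e6 * 0.208) = 1.77

1.77


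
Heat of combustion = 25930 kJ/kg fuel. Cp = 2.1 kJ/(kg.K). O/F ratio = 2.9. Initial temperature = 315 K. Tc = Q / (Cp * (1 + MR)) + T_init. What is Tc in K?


Tc = 25930 / (2.1 * (1 + 2.9)) + 315 = 3481 K

3481 K


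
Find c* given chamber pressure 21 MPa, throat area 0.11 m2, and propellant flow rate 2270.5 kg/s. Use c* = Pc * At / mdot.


c* = 21e6 * 0.11 / 2270.5 = 1017 m/s

1017 m/s


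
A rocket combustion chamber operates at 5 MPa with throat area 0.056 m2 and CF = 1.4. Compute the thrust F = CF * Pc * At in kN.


F = 1.4 * 5e6 * 0.056 = 392000.0 N = 392.0 kN

392.0 kN


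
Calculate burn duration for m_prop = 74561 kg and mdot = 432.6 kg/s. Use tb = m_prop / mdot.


tb = 74561 / 432.6 = 172.4 s

172.4 s


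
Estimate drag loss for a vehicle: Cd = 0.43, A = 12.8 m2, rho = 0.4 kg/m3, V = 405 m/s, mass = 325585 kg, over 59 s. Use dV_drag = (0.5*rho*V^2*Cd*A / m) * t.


D = 0.5 * 0.4 * 405^2 * 0.43 * 12.8 = 180558.72 N
a = 180558.72 / 325585 = 0.5546 m/s2
dV = 0.5546 * 59 = 32.7 m/s

32.7 m/s


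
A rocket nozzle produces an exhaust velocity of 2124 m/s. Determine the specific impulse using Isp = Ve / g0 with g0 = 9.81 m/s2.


Isp = Ve / g0 = 2124 / 9.81 = 216.5 s

216.5 s


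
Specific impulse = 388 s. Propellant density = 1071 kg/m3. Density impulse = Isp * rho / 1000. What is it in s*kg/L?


rho*Isp = 388 * 1071 / 1000 = 416 s*kg/L

416 s*kg/L


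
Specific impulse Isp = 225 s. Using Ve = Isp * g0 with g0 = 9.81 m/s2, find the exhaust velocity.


Ve = Isp * g0 = 225 * 9.81 = 2207.2 m/s

2207.2 m/s


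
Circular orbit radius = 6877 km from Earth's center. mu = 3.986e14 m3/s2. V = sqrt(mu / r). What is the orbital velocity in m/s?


V = sqrt(3.986e14 / 6877000) = 7613 m/s

7613 m/s


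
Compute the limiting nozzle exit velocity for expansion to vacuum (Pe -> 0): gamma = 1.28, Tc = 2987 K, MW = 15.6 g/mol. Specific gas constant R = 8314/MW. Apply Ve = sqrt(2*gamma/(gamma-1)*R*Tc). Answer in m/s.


R = 8314 / 15.6 = 532.95 J/(kg.K)
Ve = sqrt(2 * 1.28 / (1.28 - 1) * 532.95 * 2987) = 3815 m/s

3815 m/s


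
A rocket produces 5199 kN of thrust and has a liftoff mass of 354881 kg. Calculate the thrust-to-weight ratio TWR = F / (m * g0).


TWR = 5199000 / (354881 * 9.81) = 1.49

1.49


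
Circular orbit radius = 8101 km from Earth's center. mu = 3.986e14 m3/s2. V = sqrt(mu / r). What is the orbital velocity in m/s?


V = sqrt(3.986e14 / 8101000) = 7015 m/s

7015 m/s


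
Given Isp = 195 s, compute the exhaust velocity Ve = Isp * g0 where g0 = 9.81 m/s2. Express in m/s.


Ve = Isp * g0 = 195 * 9.81 = 1913.0 m/s

1913.0 m/s


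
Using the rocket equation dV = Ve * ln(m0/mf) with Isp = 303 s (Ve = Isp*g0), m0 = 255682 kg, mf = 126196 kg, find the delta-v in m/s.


Ve = 303 * 9.81 = 2972.43 m/s
dV = 2972.43 * ln(255682/126196) = 2099 m/s

2099 m/s


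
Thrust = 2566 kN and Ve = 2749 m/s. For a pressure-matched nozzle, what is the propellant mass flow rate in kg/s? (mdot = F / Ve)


mdot = F / Ve = 2566000 / 2749 = 933.4 kg/s

933.4 kg/s


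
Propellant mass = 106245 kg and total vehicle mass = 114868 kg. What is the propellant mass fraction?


PMF = 106245 / 114868 = 0.925

0.925


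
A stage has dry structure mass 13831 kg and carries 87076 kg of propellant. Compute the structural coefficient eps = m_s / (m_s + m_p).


eps = 13831 / (13831 + 87076) = 0.1371

0.1371


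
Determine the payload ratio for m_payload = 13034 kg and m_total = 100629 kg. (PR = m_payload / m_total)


PR = 13034 / 100629 = 0.1295

0.1295


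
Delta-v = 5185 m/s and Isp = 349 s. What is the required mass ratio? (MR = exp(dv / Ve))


Ve = 349 * 9.81 = 3423.69 m/s
MR = exp(5185 / 3423.69) = 4.547

4.547


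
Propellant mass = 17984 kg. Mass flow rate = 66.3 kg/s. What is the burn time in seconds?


tb = 17984 / 66.3 = 271.3 s

271.3 s


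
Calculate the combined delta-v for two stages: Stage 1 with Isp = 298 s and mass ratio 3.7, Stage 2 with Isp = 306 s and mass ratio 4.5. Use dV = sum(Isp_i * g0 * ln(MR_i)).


dV1 = 298 * 9.81 * ln(3.7) = 3824.8 m/s
dV2 = 306 * 9.81 * ln(4.5) = 4515.0 m/s
Total dV = 3824.8 + 4515.0 = 8339.8 m/s ~ 8340 m/s

8340 m/s


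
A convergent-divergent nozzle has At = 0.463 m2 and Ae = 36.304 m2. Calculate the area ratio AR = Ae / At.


AR = 36.304 / 0.463 = 78.4

78.4


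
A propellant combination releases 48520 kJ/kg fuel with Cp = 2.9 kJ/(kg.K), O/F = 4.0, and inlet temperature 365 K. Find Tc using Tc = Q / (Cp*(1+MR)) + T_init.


Tc = 48520 / (2.9 * (1 + 4.0)) + 365 = 3711 K

3711 K


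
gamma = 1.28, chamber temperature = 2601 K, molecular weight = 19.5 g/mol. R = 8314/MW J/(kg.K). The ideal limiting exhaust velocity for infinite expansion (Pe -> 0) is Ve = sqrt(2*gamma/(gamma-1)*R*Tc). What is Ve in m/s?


R = 8314 / 19.5 = 426.36 J/(kg.K)
Ve = sqrt(2 * 1.28 / (1.28 - 1) * 426.36 * 2601) = 3184 m/s

3184 m/s


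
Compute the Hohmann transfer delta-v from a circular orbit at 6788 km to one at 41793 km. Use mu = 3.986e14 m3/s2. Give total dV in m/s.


V1 = sqrt(mu/r1) = 7662.98 m/s
dV1 = V1*(sqrt(2*r2/(r1+r2)) - 1) = 2388.53 m/s
V2 = sqrt(mu/r2) = 3088.28 m/s
dV2 = V2*(1 - sqrt(2*r1/(r1+r2))) = 1455.72 m/s
Total dV = 3844 m/s

3844 m/s


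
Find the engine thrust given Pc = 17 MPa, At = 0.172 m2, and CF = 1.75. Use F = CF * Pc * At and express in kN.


F = 1.75 * 17e6 * 0.172 = 5.1170e+06 N = 5117.0 kN

5117.0 kN


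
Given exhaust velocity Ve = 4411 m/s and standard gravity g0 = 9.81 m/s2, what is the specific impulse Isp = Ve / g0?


Isp = Ve / g0 = 4411 / 9.81 = 449.6 s

449.6 s


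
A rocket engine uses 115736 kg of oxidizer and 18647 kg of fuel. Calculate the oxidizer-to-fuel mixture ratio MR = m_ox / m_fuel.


MR = 115736 / 18647 = 6.21

6.21


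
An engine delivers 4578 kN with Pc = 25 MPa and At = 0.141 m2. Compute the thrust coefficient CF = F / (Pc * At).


CF = 4578000 / (25e6 * 0.141) = 1.3

1.3


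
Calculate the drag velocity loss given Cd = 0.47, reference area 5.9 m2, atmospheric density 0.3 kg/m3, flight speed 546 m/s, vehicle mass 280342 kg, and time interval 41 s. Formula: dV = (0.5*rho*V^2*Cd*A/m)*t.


D = 0.5 * 0.3 * 546^2 * 0.47 * 5.9 = 124001.35 N
a = 124001.35 / 280342 = 0.4423 m/s2
dV = 0.4423 * 41 = 18.1 m/s

18.1 m/s


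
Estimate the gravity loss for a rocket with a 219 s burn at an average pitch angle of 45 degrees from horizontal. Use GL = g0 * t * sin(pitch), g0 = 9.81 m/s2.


GL = 9.81 * 219 * sin(45 deg) = 1519 m/s

1519 m/s


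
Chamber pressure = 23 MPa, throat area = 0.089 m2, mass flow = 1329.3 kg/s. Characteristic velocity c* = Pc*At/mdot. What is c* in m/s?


c* = 23e6 * 0.089 / 1329.3 = 1540 m/s

1540 m/s


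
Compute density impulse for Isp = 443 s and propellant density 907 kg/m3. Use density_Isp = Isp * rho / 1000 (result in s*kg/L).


rho*Isp = 443 * 907 / 1000 = 402 s*kg/L

402 s*kg/L


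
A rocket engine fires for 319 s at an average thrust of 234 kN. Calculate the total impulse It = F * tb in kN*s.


It = 234 * 319 = 74646 kN*s

74646 kN*s


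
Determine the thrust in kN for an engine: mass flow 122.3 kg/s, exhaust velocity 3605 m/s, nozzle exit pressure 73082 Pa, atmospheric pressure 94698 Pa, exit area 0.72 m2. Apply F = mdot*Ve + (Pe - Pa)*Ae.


F = 122.3 * 3605 + (73082 - 94698) * 0.72 = 425328.0 N = 425.3 kN

425.3 kN


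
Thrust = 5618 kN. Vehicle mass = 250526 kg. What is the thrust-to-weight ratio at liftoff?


TWR = 5618000 / (250526 * 9.81) = 2.29

2.29


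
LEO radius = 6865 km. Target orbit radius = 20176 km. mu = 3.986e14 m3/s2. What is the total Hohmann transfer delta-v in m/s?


V1 = sqrt(mu/r1) = 7619.88 m/s
dV1 = V1*(sqrt(2*r2/(r1+r2)) - 1) = 1688.4 m/s
V2 = sqrt(mu/r2) = 4444.79 m/s
dV2 = V2*(1 - sqrt(2*r1/(r1+r2))) = 1277.59 m/s
Total dV = 2966 m/s

2966 m/s


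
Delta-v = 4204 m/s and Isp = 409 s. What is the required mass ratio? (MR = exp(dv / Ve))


Ve = 409 * 9.81 = 4012.29 m/s
MR = exp(4204 / 4012.29) = 2.851

2.851


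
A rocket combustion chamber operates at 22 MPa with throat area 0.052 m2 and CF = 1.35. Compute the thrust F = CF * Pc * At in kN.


F = 1.35 * 22e6 * 0.052 = 1.5444e+06 N = 1544.4 kN

1544.4 kN


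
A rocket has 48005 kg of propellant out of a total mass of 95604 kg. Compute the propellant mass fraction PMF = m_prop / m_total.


PMF = 48005 / 95604 = 0.502

0.502


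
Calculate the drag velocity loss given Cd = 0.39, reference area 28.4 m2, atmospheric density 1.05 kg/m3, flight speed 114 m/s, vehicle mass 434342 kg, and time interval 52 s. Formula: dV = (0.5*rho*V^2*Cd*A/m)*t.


D = 0.5 * 1.05 * 114^2 * 0.39 * 28.4 = 75570.44 N
a = 75570.44 / 434342 = 0.174 m/s2
dV = 0.174 * 52 = 9.0 m/s

9.0 m/s


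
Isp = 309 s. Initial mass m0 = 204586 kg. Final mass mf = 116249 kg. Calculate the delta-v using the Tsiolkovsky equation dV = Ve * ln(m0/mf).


Ve = 309 * 9.81 = 3031.29 m/s
dV = 3031.29 * ln(204586/116249) = 1713 m/s

1713 m/s


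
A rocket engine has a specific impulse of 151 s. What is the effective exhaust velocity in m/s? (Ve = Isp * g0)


Ve = Isp * g0 = 151 * 9.81 = 1481.3 m/s

1481.3 m/s


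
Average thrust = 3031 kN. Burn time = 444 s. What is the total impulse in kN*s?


It = 3031 * 444 = 1345764 kN*s

1345764 kN*s


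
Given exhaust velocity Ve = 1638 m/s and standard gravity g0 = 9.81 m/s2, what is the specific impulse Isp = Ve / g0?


Isp = Ve / g0 = 1638 / 9.81 = 167.0 s

167.0 s


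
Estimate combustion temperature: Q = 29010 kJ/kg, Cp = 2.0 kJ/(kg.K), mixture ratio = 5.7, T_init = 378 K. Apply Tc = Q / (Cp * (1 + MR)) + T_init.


Tc = 29010 / (2.0 * (1 + 5.7)) + 378 = 2543 K

2543 K


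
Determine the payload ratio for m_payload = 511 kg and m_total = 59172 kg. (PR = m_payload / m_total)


PR = 511 / 59172 = 0.0086

0.0086


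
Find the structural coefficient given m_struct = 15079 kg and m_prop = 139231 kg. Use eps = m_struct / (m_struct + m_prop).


eps = 15079 / (15079 + 139231) = 0.0977

0.0977


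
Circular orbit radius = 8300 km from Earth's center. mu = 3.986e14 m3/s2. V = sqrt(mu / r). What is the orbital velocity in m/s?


V = sqrt(3.986e14 / 8300000) = 6930 m/s

6930 m/s


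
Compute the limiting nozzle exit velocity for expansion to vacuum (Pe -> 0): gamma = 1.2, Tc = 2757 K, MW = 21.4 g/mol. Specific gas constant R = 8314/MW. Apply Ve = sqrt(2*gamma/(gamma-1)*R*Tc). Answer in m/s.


R = 8314 / 21.4 = 388.5 J/(kg.K)
Ve = sqrt(2 * 1.2 / (1.2 - 1) * 388.5 * 2757) = 3585 m/s

3585 m/s


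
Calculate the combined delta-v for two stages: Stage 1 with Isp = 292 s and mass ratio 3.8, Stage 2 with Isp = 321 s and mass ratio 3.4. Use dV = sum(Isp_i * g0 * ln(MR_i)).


dV1 = 292 * 9.81 * ln(3.8) = 3824.1 m/s
dV2 = 321 * 9.81 * ln(3.4) = 3853.7 m/s
Total dV = 3824.1 + 3853.7 = 7677.8 m/s ~ 7678 m/s

7678 m/s


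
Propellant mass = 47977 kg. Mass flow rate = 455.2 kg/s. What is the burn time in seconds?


tb = 47977 / 455.2 = 105.4 s

105.4 s


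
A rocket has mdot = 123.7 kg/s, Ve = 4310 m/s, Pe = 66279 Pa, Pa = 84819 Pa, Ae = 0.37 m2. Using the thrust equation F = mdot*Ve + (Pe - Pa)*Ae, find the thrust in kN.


F = 123.7 * 4310 + (66279 - 84819) * 0.37 = 526287.0 N = 526.3 kN

526.3 kN


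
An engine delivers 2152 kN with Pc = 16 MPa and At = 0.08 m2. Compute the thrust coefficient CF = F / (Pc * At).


CF = 2152000 / (16e6 * 0.08) = 1.68

1.68


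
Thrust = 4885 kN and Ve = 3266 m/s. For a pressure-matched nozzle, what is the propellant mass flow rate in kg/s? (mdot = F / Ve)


mdot = F / Ve = 4885000 / 3266 = 1495.7 kg/s

1495.7 kg/s


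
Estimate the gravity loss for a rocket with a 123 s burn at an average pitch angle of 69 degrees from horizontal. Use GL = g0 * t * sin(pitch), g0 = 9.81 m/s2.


GL = 9.81 * 123 * sin(69 deg) = 1126 m/s

1126 m/s


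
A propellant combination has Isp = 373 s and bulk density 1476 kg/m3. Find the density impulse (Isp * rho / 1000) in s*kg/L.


rho*Isp = 373 * 1476 / 1000 = 551 s*kg/L

551 s*kg/L


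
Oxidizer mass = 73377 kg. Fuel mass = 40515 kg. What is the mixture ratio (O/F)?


MR = 73377 / 40515 = 1.81

1.81


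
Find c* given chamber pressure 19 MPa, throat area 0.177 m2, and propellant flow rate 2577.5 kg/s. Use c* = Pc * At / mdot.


c* = 19e6 * 0.177 / 2577.5 = 1305 m/s

1305 m/s


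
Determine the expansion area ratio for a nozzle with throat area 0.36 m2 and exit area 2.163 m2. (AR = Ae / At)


AR = 2.163 / 0.36 = 6.0

6.0


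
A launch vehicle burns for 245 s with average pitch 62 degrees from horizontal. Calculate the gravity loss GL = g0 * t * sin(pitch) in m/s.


GL = 9.81 * 245 * sin(62 deg) = 2122 m/s

2122 m/s


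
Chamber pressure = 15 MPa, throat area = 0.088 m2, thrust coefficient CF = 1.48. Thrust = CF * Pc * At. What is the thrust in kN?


F = 1.48 * 15e6 * 0.088 = 1.9536e+06 N = 1953.6 kN

1953.6 kN


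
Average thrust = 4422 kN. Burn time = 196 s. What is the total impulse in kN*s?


It = 4422 * 196 = 866712 kN*s

866712 kN*s


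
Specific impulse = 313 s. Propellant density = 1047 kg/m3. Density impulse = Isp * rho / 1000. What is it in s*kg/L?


rho*Isp = 313 * 1047 / 1000 = 328 s*kg/L

328 s*kg/L


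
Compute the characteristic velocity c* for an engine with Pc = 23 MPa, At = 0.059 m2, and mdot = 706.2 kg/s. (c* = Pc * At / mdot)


c* = 23e6 * 0.059 / 706.2 = 1922 m/s

1922 m/s


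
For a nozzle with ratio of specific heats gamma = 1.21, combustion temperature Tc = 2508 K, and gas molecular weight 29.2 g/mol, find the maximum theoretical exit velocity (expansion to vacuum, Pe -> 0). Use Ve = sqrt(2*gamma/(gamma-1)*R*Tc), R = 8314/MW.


R = 8314 / 29.2 = 284.73 J/(kg.K)
Ve = sqrt(2 * 1.21 / (1.21 - 1) * 284.73 * 2508) = 2869 m/s

2869 m/s


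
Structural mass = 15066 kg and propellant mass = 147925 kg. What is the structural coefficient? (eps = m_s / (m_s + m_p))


eps = 15066 / (15066 + 147925) = 0.0924

0.0924


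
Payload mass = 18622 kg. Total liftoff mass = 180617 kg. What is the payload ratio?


PR = 18622 / 180617 = 0.1031

0.1031


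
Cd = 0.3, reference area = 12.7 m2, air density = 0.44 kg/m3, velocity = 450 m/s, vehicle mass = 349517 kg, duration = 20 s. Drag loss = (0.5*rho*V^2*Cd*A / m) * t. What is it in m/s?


D = 0.5 * 0.44 * 450^2 * 0.3 * 12.7 = 169735.5 N
a = 169735.5 / 349517 = 0.4856 m/s2
dV = 0.4856 * 20 = 9.7 m/s

9.7 m/s


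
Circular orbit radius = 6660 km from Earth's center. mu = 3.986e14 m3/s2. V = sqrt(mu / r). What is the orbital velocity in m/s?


V = sqrt(3.986e14 / 6660000) = 7736 m/s

7736 m/s


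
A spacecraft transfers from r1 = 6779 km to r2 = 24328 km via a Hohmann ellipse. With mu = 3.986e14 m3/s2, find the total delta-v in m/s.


V1 = sqrt(mu/r1) = 7668.07 m/s
dV1 = V1*(sqrt(2*r2/(r1+r2)) - 1) = 1922.07 m/s
V2 = sqrt(mu/r2) = 4047.77 m/s
dV2 = V2*(1 - sqrt(2*r1/(r1+r2))) = 1375.47 m/s
Total dV = 3298 m/s

3298 m/s


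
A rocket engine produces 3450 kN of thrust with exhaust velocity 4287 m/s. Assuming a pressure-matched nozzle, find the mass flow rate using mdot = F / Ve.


mdot = F / Ve = 3450000 / 4287 = 804.8 kg/s

804.8 kg/s


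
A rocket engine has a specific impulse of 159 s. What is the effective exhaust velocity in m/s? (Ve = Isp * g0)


Ve = Isp * g0 = 159 * 9.81 = 1559.8 m/s

1559.8 m/s


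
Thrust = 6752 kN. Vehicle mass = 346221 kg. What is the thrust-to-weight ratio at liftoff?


TWR = 6752000 / (346221 * 9.81) = 1.99

1.99


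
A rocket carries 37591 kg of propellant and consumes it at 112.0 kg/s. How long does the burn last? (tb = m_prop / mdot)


tb = 37591 / 112.0 = 335.6 s

335.6 s


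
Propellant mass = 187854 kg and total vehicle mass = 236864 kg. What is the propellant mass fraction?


PMF = 187854 / 236864 = 0.793

0.793


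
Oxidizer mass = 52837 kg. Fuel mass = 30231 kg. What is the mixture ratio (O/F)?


MR = 52837 / 30231 = 1.75

1.75


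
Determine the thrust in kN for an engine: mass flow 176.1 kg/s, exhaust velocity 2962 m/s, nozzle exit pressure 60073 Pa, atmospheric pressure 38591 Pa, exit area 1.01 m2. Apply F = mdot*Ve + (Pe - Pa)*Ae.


F = 176.1 * 2962 + (60073 - 38591) * 1.01 = 543305.0 N = 543.3 kN

543.3 kN


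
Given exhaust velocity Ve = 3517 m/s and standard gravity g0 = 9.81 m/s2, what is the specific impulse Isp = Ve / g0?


Isp = Ve / g0 = 3517 / 9.81 = 358.5 s

358.5 s


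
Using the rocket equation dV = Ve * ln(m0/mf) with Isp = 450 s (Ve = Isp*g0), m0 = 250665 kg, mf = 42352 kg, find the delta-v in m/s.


Ve = 450 * 9.81 = 4414.5 m/s
dV = 4414.5 * ln(250665/42352) = 7849 m/s

7849 m/s


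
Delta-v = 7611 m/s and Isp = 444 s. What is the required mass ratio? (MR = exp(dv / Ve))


Ve = 444 * 9.81 = 4355.64 m/s
MR = exp(7611 / 4355.64) = 5.74

5.74


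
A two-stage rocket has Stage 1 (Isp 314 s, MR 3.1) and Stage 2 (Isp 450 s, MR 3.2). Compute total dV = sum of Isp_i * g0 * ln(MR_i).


dV1 = 314 * 9.81 * ln(3.1) = 3485.1 m/s
dV2 = 450 * 9.81 * ln(3.2) = 5134.7 m/s
Total dV = 3485.1 + 5134.7 = 8619.8 m/s ~ 8620 m/s

8620 m/s


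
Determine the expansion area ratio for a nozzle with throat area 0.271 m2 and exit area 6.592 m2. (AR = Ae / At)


AR = 6.592 / 0.271 = 24.3

24.3


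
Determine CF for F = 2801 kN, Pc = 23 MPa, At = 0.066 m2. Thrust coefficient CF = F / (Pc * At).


CF = 2801000 / (23e6 * 0.066) = 1.85

1.85


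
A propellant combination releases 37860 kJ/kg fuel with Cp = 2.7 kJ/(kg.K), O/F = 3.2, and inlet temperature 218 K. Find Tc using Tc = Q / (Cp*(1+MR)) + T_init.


Tc = 37860 / (2.7 * (1 + 3.2)) + 218 = 3557 K

3557 K


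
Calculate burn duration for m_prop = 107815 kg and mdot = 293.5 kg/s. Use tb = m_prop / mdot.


tb = 107815 / 293.5 = 367.3 s

367.3 s


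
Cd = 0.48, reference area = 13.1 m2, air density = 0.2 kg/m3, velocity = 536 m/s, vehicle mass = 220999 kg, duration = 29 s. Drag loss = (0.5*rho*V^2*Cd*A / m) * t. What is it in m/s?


D = 0.5 * 0.2 * 536^2 * 0.48 * 13.1 = 180651.72 N
a = 180651.72 / 220999 = 0.8174 m/s2
dV = 0.8174 * 29 = 23.7 m/s

23.7 m/s


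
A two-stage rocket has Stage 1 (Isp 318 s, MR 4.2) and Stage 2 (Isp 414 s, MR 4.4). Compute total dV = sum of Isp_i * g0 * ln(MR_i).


dV1 = 318 * 9.81 * ln(4.2) = 4476.9 m/s
dV2 = 414 * 9.81 * ln(4.4) = 6017.3 m/s
Total dV = 4476.9 + 6017.3 = 10494.2 m/s ~ 10494 m/s

10494 m/s


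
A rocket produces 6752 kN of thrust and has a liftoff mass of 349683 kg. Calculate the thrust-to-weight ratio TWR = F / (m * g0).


TWR = 6752000 / (349683 * 9.81) = 1.97

1.97


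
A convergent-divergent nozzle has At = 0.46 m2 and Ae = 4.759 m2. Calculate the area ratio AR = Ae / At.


AR = 4.759 / 0.46 = 10.3

10.3


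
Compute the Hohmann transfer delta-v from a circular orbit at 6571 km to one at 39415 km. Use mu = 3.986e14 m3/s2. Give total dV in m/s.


V1 = sqrt(mu/r1) = 7788.48 m/s
dV1 = V1*(sqrt(2*r2/(r1+r2)) - 1) = 2408.83 m/s
V2 = sqrt(mu/r2) = 3180.08 m/s
dV2 = V2*(1 - sqrt(2*r1/(r1+r2))) = 1480.05 m/s
Total dV = 3889 m/s

3889 m/s


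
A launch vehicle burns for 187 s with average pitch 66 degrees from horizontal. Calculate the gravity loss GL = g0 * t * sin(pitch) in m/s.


GL = 9.81 * 187 * sin(66 deg) = 1676 m/s

1676 m/s


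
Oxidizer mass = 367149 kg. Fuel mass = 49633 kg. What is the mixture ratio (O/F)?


MR = 367149 / 49633 = 7.4

7.4


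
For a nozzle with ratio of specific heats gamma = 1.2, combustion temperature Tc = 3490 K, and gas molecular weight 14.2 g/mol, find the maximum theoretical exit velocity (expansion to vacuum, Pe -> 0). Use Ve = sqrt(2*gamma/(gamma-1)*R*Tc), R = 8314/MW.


R = 8314 / 14.2 = 585.49 J/(kg.K)
Ve = sqrt(2 * 1.2 / (1.2 - 1) * 585.49 * 3490) = 4952 m/s

4952 m/s


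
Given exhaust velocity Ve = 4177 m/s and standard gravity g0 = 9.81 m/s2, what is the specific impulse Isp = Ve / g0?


Isp = Ve / g0 = 4177 / 9.81 = 425.8 s

425.8 s


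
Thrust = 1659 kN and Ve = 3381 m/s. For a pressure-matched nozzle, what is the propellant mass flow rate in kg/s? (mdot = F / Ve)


mdot = F / Ve = 1659000 / 3381 = 490.7 kg/s

490.7 kg/s


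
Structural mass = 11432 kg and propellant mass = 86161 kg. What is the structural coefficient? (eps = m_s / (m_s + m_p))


eps = 11432 / (11432 + 86161) = 0.1171

0.1171


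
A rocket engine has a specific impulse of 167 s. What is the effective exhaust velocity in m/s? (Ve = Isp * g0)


Ve = Isp * g0 = 167 * 9.81 = 1638.3 m/s

1638.3 m/s


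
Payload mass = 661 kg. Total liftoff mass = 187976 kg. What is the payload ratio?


PR = 661 / 187976 = 0.0035

0.0035


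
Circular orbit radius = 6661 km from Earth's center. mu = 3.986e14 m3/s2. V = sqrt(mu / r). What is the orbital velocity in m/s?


V = sqrt(3.986e14 / 6661000) = 7736 m/s

7736 m/s


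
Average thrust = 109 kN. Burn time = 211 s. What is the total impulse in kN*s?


It = 109 * 211 = 22999 kN*s

22999 kN*s


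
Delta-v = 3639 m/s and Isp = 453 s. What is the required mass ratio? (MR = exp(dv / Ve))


Ve = 453 * 9.81 = 4443.93 m/s
MR = exp(3639 / 4443.93) = 2.268

2.268


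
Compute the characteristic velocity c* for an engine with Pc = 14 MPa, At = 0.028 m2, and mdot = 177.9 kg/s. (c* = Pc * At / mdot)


c* = 14e6 * 0.028 / 177.9 = 2203 m/s

2203 m/s


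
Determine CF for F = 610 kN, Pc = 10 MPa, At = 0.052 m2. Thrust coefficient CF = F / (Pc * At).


CF = 610000 / (10e6 * 0.052) = 1.17

1.17


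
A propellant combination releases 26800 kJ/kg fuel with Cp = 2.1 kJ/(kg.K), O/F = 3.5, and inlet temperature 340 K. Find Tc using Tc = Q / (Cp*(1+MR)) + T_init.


Tc = 26800 / (2.1 * (1 + 3.5)) + 340 = 3176 K

3176 K


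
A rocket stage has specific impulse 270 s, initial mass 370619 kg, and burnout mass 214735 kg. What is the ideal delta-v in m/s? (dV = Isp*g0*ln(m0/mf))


Ve = 270 * 9.81 = 2648.7 m/s
dV = 2648.7 * ln(370619/214735) = 1446 m/s

1446 m/s


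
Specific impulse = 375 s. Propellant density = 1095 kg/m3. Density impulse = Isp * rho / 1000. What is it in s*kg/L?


rho*Isp = 375 * 1095 / 1000 = 411 s*kg/L

411 s*kg/L


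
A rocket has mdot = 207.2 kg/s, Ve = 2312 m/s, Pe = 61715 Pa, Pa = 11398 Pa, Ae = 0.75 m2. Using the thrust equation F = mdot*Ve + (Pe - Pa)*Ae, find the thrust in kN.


F = 207.2 * 2312 + (61715 - 11398) * 0.75 = 516784.0 N = 516.8 kN

516.8 kN


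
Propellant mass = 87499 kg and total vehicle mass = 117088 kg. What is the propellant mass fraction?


PMF = 87499 / 117088 = 0.747

0.747


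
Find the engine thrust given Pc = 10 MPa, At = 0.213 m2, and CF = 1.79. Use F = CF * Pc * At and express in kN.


F = 1.79 * 10e6 * 0.213 = 3.8127e+06 N = 3812.7 kN

3812.7 kN


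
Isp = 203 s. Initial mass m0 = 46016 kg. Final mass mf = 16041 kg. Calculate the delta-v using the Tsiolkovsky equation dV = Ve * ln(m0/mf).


Ve = 203 * 9.81 = 1991.43 m/s
dV = 1991.43 * ln(46016/16041) = 2099 m/s

2099 m/s


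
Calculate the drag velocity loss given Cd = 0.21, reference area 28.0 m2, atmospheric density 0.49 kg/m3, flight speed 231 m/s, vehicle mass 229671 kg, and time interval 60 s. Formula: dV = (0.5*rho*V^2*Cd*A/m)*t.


D = 0.5 * 0.49 * 231^2 * 0.21 * 28.0 = 76871.86 N
a = 76871.86 / 229671 = 0.3347 m/s2
dV = 0.3347 * 60 = 20.1 m/s

20.1 m/s


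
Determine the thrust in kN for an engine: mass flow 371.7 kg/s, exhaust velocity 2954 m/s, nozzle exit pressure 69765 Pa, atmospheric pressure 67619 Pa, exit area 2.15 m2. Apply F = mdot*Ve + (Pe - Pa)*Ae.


F = 371.7 * 2954 + (69765 - 67619) * 2.15 = 1.1026e+06 N = 1102.6 kN

1102.6 kN


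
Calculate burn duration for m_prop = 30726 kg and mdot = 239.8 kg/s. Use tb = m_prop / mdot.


tb = 30726 / 239.8 = 128.1 s

128.1 s


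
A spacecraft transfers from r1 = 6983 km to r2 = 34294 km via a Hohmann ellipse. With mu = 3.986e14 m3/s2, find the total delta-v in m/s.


V1 = sqrt(mu/r1) = 7555.23 m/s
dV1 = V1*(sqrt(2*r2/(r1+r2)) - 1) = 2183.84 m/s
V2 = sqrt(mu/r2) = 3409.26 m/s
dV2 = V2*(1 - sqrt(2*r1/(r1+r2))) = 1426.17 m/s
Total dV = 3610 m/s

3610 m/s


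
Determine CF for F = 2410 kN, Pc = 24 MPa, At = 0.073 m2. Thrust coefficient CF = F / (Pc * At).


CF = 2410000 / (24e6 * 0.073) = 1.38

1.38


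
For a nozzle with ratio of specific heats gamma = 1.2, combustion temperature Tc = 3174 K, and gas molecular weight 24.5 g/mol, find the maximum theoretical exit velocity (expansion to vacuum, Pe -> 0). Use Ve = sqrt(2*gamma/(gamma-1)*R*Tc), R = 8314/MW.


R = 8314 / 24.5 = 339.35 J/(kg.K)
Ve = sqrt(2 * 1.2 / (1.2 - 1) * 339.35 * 3174) = 3595 m/s

3595 m/s


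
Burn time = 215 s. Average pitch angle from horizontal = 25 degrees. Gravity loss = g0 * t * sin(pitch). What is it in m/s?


GL = 9.81 * 215 * sin(25 deg) = 891 m/s

891 m/s


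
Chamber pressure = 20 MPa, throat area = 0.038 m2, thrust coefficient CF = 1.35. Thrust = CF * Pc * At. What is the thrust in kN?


F = 1.35 * 20e6 * 0.038 = 1.0260e+06 N = 1026.0 kN

1026.0 kN


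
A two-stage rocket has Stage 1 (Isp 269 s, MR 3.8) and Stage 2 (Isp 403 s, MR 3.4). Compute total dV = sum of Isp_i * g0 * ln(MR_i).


dV1 = 269 * 9.81 * ln(3.8) = 3522.9 m/s
dV2 = 403 * 9.81 * ln(3.4) = 4838.1 m/s
Total dV = 3522.9 + 4838.1 = 8361.0 m/s ~ 8361 m/s

8361 m/s


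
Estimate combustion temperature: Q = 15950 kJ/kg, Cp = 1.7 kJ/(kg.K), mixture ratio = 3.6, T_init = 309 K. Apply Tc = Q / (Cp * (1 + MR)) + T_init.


Tc = 15950 / (1.7 * (1 + 3.6)) + 309 = 2349 K

2349 K


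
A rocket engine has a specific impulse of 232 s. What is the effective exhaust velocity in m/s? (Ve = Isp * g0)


Ve = Isp * g0 = 232 * 9.81 = 2275.9 m/s

2275.9 m/s


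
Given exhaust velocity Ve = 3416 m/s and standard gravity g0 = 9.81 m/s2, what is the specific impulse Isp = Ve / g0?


Isp = Ve / g0 = 3416 / 9.81 = 348.2 s

348.2 s


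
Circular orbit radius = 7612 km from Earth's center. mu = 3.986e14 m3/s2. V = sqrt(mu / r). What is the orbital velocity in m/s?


V = sqrt(3.986e14 / 7612000) = 7236 m/s

7236 m/s


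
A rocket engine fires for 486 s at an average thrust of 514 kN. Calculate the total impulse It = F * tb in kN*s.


It = 514 * 486 = 249804 kN*s

249804 kN*s


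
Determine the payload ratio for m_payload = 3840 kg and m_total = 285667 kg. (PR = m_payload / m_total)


PR = 3840 / 285667 = 0.0134

0.0134


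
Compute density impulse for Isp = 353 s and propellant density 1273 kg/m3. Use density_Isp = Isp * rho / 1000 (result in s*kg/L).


rho*Isp = 353 * 1273 / 1000 = 449 s*kg/L

449 s*kg/L


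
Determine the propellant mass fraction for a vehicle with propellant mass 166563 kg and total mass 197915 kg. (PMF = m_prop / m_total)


PMF = 166563 / 197915 = 0.842

0.842


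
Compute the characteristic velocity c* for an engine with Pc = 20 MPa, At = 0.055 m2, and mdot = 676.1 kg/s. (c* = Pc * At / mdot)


c* = 20e6 * 0.055 / 676.1 = 1627 m/s

1627 m/s


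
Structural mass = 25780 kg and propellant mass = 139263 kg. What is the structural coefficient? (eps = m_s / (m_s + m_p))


eps = 25780 / (25780 + 139263) = 0.1562

0.1562


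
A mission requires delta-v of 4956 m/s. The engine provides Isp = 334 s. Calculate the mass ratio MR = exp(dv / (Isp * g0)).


Ve = 334 * 9.81 = 3276.54 m/s
MR = exp(4956 / 3276.54) = 4.538

4.538


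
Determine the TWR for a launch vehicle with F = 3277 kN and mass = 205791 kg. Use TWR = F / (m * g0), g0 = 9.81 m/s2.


TWR = 3277000 / (205791 * 9.81) = 1.62

1.62


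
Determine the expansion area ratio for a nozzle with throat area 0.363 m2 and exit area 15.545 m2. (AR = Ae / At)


AR = 15.545 / 0.363 = 42.8

42.8


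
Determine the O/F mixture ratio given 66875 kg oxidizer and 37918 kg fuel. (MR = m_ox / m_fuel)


MR = 66875 / 37918 = 1.76

1.76


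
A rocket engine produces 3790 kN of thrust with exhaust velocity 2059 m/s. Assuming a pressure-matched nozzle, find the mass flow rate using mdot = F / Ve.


mdot = F / Ve = 3790000 / 2059 = 1840.7 kg/s

1840.7 kg/s


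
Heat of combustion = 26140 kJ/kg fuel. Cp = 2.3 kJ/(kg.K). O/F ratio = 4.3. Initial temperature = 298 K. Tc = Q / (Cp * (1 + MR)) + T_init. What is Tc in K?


Tc = 26140 / (2.3 * (1 + 4.3)) + 298 = 2442 K

2442 K


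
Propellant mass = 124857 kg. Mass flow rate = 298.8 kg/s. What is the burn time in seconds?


tb = 124857 / 298.8 = 417.9 s

417.9 s


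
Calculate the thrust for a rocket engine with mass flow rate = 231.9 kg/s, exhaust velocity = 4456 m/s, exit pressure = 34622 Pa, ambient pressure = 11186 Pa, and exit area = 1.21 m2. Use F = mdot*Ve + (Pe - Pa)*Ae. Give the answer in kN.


F = 231.9 * 4456 + (34622 - 11186) * 1.21 = 1.0617e+06 N = 1061.7 kN

1061.7 kN


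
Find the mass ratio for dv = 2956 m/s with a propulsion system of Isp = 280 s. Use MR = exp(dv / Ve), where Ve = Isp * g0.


Ve = 280 * 9.81 = 2746.8 m/s
MR = exp(2956 / 2746.8) = 2.933

2.933


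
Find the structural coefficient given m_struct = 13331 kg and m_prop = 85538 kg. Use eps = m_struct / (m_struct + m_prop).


eps = 13331 / (13331 + 85538) = 0.1348

0.1348


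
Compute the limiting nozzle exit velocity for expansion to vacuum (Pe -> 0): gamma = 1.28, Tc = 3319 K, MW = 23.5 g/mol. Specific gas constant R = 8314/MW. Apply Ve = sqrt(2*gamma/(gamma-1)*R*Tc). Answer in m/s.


R = 8314 / 23.5 = 353.79 J/(kg.K)
Ve = sqrt(2 * 1.28 / (1.28 - 1) * 353.79 * 3319) = 3277 m/s

3277 m/s


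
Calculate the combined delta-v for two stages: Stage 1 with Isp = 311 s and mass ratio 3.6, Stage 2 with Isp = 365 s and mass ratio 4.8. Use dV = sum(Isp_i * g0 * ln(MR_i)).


dV1 = 311 * 9.81 * ln(3.6) = 3908.0 m/s
dV2 = 365 * 9.81 * ln(4.8) = 5616.7 m/s
Total dV = 3908.0 + 5616.7 = 9524.7 m/s ~ 9525 m/s

9525 m/s


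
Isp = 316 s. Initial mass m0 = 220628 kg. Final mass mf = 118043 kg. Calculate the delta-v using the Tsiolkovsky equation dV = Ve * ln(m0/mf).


Ve = 316 * 9.81 = 3099.96 m/s
dV = 3099.96 * ln(220628/118043) = 1939 m/s

1939 m/s


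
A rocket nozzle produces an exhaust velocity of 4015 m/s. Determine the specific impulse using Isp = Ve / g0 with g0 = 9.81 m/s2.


Isp = Ve / g0 = 4015 / 9.81 = 409.3 s

409.3 s


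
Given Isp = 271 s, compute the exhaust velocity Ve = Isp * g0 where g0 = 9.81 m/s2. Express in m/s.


Ve = Isp * g0 = 271 * 9.81 = 2658.5 m/s

2658.5 m/s


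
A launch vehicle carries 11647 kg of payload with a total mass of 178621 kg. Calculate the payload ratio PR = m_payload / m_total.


PR = 11647 / 178621 = 0.0652

0.0652


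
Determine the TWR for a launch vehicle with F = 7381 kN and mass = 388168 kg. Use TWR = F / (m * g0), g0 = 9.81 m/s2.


TWR = 7381000 / (388168 * 9.81) = 1.94

1.94


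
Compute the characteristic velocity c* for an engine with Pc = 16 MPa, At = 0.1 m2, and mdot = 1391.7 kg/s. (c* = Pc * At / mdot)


c* = 16e6 * 0.1 / 1391.7 = 1150 m/s

1150 m/s


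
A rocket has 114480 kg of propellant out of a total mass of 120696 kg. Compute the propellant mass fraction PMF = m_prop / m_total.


PMF = 114480 / 120696 = 0.948

0.948


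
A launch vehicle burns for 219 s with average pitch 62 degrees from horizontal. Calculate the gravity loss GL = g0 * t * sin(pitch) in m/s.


GL = 9.81 * 219 * sin(62 deg) = 1897 m/s

1897 m/s


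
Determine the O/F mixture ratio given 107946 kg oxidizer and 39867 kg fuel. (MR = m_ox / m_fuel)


MR = 107946 / 39867 = 2.71

2.71


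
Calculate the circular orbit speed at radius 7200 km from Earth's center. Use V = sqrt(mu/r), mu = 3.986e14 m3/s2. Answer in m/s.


V = sqrt(3.986e14 / 7200000) = 7441 m/s

7441 m/s


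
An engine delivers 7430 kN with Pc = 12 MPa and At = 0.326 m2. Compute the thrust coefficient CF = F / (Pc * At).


CF = 7430000 / (12e6 * 0.326) = 1.9

1.9


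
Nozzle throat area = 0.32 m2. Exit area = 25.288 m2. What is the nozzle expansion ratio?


AR = 25.288 / 0.32 = 79.0

79.0


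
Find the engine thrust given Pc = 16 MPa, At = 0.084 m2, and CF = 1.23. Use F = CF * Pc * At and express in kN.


F = 1.23 * 16e6 * 0.084 = 1.6531e+06 N = 1653.1 kN

1653.1 kN


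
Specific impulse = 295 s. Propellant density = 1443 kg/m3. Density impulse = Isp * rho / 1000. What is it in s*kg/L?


rho*Isp = 295 * 1443 / 1000 = 426 s*kg/L

426 s*kg/L
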